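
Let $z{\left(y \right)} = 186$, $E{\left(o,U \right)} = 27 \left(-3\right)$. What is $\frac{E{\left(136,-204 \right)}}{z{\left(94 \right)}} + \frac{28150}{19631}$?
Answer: $\frac{1215263}{1217122} \approx 0.99847$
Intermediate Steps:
$E{\left(o,U \right)} = -81$
$\frac{E{\left(136,-204 \right)}}{z{\left(94 \right)}} + \frac{28150}{19631} = - \frac{81}{186} + \frac{28150}{19631} = \left(-81\right) \frac{1}{186} + 28150 \cdot \frac{1}{19631} = - \frac{27}{62} + \frac{28150}{19631} = \frac{1215263}{1217122}$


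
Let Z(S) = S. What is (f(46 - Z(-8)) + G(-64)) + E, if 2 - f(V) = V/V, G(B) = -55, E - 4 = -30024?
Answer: -30074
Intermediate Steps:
E = -30020 (E = 4 - 30024 = -30020)
f(V) = 1 (f(V) = 2 - V/V = 2 - 1*1 = 2 - 1 = 1)
(f(46 - Z(-8)) + G(-64)) + E = (1 - 55) - 30020 = -54 - 30020 = -30074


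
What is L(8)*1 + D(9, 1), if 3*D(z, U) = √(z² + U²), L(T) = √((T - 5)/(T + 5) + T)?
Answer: √82/3 + √1391/13 ≈ 5.8874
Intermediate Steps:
L(T) = √(T + (-5 + T)/(5 + T)) (L(T) = √((-5 + T)/(5 + T) + T) = √(T + (-5 + T)/(5 + T)))
D(z, U) = √(U² + z²)/3 (D(z, U) = √(z² + U²)/3 = √(U² + z²)/3)
L(8)*1 + D(9, 1) = √((-5 + 8 + 8*(5 + 8))/(5 + 8))*1 + √(1² + 9²)/3 = √((-5 + 8 + 8*13)/13)*1 + √(1 + 81)/3 = √((-5 + 8 + 104)/13)*1 + √82/3 = √((1/13)*107)*1 + √82/3 = √(107/13)*1 + √82/3 = (√1391/13)*1 + √82/3 = √1391/13 + √82/3 = √82/3 + √1391/13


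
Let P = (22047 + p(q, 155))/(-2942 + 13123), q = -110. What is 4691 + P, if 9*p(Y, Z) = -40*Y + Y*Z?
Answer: 430017412/91629 ≈ 4693.0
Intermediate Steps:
p(Y, Z) = -40*Y/9 + Y*Z/9 (p(Y, Z) = (-40*Y + Y*Z)/9 = -40*Y/9 + Y*Z/9)
P = 185773/91629 (P = (22047 + (⅑)*(-110)*(-40 + 155))/(-2942 + 13123) = (22047 + (⅑)*(-110)*115)/10181 = (22047 - 12650/9)*(1/10181) = (185773/9)*(1/10181) = 185773/91629 ≈ 2.0274)
4691 + P = 4691 + 185773/91629 = 430017412/91629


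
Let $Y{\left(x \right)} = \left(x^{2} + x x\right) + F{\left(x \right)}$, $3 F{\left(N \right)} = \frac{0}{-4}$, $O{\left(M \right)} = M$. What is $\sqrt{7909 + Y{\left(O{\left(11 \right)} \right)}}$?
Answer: $\sqrt{8151} \approx 90.283$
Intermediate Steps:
$F{\left(N \right)} = 0$ ($F{\left(N \right)} = \frac{0 \frac{1}{-4}}{3} = \frac{0 \left(- \frac{1}{4}\right)}{3} = \frac{1}{3} \cdot 0 = 0$)
$Y{\left(x \right)} = 2 x^{2}$ ($Y{\left(x \right)} = \left(x^{2} + x x\right) + 0 = \left(x^{2} + x^{2}\right) + 0 = 2 x^{2} + 0 = 2 x^{2}$)
$\sqrt{7909 + Y{\left(O{\left(11 \right)} \right)}} = \sqrt{7909 + 2 \cdot 11^{2}} = \sqrt{7909 + 2 \cdot 121} = \sqrt{7909 + 242} = \sqrt{8151}$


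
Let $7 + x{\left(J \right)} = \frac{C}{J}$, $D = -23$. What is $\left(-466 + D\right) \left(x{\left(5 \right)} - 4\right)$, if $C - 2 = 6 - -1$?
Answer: $\frac{22494}{5} \approx 4498.8$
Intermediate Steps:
$C = 9$ ($C = 2 + \left(6 - -1\right) = 2 + \left(6 + 1\right) = 2 + 7 = 9$)
$x{\left(J \right)} = -7 + \frac{9}{J}$
$\left(-466 + D\right) \left(x{\left(5 \right)} - 4\right) = \left(-466 - 23\right) \left(\left(-7 + \frac{9}{5}\right) - 4\right) = - 489 \left(\left(-7 + 9 \cdot \frac{1}{5}\right) - 4\right) = - 489 \left(\left(-7 + \frac{9}{5}\right) - 4\right) = - 489 \left(- \frac{26}{5} - 4\right) = \left(-489\right) \left(- \frac{46}{5}\right) = \frac{22494}{5}$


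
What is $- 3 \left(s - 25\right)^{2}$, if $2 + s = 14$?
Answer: $-507$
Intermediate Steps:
$s = 12$ ($s = -2 + 14 = 12$)
$- 3 \left(s - 25\right)^{2} = - 3 \left(12 - 25\right)^{2} = - 3 \left(-13\right)^{2} = \left(-3\right) 169 = -507$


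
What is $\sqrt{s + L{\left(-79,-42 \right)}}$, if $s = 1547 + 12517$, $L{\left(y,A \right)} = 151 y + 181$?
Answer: $2 \sqrt{579} \approx 48.125$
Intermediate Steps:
$L{\left(y,A \right)} = 181 + 151 y$
$s = 14064$
$\sqrt{s + L{\left(-79,-42 \right)}} = \sqrt{14064 + \left(181 + 151 \left(-79\right)\right)} = \sqrt{14064 + \left(181 - 11929\right)} = \sqrt{14064 - 11748} = \sqrt{2316} = 2 \sqrt{579}$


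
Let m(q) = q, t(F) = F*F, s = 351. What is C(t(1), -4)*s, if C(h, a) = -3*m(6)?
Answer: -6318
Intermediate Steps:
t(F) = F²
C(h, a) = -18 (C(h, a) = -3*6 = -18)
C(t(1), -4)*s = -18*351 = -6318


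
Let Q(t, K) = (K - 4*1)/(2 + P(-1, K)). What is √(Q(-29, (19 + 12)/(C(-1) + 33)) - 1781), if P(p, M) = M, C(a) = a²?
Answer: 2*I*√485166/33 ≈ 42.214*I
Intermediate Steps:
Q(t, K) = (-4 + K)/(2 + K) (Q(t, K) = (K - 4*1)/(2 + K) = (K - 4)/(2 + K) = (-4 + K)/(2 + K))
√(Q(-29, (19 + 12)/(C(-1) + 33)) - 1781) = √((-4 + (19 + 12)/((-1)² + 33))/(2 + (19 + 12)/((-1)² + 33)) - 1781) = √((-4 + 31/(1 + 33))/(2 + 31/(1 + 33)) - 1781) = √((-4 + 31/34)/(2 + 31/34) - 1781) = √(-105/34/(99/34) - 1781) = √((34/99)*(-105/34) - 1781) = √(-35/33 - 1781) = √(-58808/33) = 2*I*√485166/33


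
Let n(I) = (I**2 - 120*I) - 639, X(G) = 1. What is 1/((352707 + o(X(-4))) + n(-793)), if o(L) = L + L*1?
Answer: 1/1076079 ≈ 9.2930e-7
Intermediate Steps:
o(L) = 2*L (o(L) = L + L = 2*L)
n(I) = -639 + I**2 - 120*I
1/((352707 + o(X(-4))) + n(-793)) = 1/((352707 + 2*1) + (-639 + (-793)**2 - 120*(-793))) = 1/((352707 + 2) + (-639 + 628849 + 95160)) = 1/(352709 + 723370) = 1/1076079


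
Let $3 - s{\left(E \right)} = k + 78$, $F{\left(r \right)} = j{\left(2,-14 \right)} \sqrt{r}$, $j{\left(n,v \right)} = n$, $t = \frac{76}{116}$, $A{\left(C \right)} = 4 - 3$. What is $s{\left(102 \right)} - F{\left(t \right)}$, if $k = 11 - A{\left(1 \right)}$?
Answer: $-85 - \frac{2 \sqrt{551}}{29} \approx -86.619$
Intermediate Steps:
$A{\left(C \right)} = 1$ ($A{\left(C \right)} = 4 - 3 = 1$)
$t = \frac{19}{29}$ ($t = 76 \cdot \frac{1}{116} = \frac{19}{29} \approx 0.65517$)
$k = 10$ ($k = 11 - 1 = 10$)
$F{\left(r \right)} = 2 \sqrt{r}$
$s{\left(E \right)} = -85$ ($s{\left(E \right)} = 3 - \left(10 + 78\right) = 3 - 88 = -85$)
$s{\left(102 \right)} - F{\left(t \right)} = -85 - 2 \sqrt{\frac{19}{29}} = -85 - 2 \frac{\sqrt{551}}{29} = -85 - \frac{2 \sqrt{551}}{29}$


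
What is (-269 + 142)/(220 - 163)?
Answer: -127/57 ≈ -2.2281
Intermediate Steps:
(-269 + 142)/(220 - 163) = -127/57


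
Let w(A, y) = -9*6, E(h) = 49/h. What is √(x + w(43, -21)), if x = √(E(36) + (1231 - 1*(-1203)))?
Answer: √(-1944 + 6*√87673)/6 ≈ 2.1565*I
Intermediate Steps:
w(A, y) = -54
x = √87673/6 (x = √(49/36 + (1231 - 1*(-1203))) = √(49*(1/36) + (1231 + 1203)) = √(49/36 + 2434) = √(87673/36) = √87673/6 ≈ 49.349)
√(x + w(43, -21)) = √(√87673/6 - 54) = √(-54 + √87673/6)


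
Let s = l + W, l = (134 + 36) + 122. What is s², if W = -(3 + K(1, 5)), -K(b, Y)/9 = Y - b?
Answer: 105625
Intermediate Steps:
K(b, Y) = -9*Y + 9*b (K(b, Y) = -9*(Y - b) = -9*Y + 9*b)
l = 292 (l = 170 + 122 = 292)
W = 33 (W = -(3 + (-9*5 + 9*1)) = -(3 + (-45 + 9)) = -(3 - 36) = -1*(-33) = 33)
s = 325 (s = 292 + 33 = 325)
s² = 325² = 105625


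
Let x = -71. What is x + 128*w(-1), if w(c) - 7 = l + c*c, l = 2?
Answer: 1209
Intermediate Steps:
w(c) = 9 + c² (w(c) = 7 + (2 + c*c) = 7 + (2 + c²) = 9 + c²)
x + 128*w(-1) = -71 + 128*(9 + (-1)²) = -71 + 128*(9 + 1) = -71 + 128*10 = -71 + 1280 = 1209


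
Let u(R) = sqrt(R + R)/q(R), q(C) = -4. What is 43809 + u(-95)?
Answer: 43809 - I*sqrt(190)/4 ≈ 43809.0 - 3.446*I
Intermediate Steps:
u(R) = -sqrt(2)*sqrt(R)/4 (u(R) = sqrt(R + R)/(-4) = sqrt(2*R)*(-1/4) = (sqrt(2)*sqrt(R))*(-1/4) = -sqrt(2)*sqrt(R)/4)
43809 + u(-95) = 43809 - sqrt(2)*sqrt(-95)/4 = 43809 - sqrt(2)*I*sqrt(95)/4 = 43809 - I*sqrt(190)/4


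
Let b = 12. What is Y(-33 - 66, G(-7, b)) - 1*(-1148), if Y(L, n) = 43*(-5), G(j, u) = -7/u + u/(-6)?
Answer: 933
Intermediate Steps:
G(j, u) = -7/u - u/6 (G(j, u) = -7/u + u*(-⅙) = -7/u - u/6)
Y(L, n) = -215
Y(-33 - 66, G(-7, b)) - 1*(-1148) = -215 - 1*(-1148) = -215 + 1148 = 933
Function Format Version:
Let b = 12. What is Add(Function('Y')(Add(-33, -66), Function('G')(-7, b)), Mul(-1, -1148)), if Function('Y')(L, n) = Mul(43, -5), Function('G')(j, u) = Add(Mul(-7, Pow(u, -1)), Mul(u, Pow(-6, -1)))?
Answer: 933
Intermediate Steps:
Function('G')(j, u) = Add(Mul(-7, Pow(u, -1)), Mul(Rational(-1, 6), u)) (Function('G')(j, u) = Add(Mul(-7, Pow(u, -1)), Mul(u, Rational(-1, 6))) = Add(Mul(-7, Pow(u, -1)), Mul(Rational(-1, 6), u)))
Function('Y')(L, n) = -215
Add(Function('Y')(Add(-33, -66), Function('G')(-7, b)), Mul(-1, -1148)) = Add(-215, Mul(-1, -1148)) = Add(-215, 1148) = 933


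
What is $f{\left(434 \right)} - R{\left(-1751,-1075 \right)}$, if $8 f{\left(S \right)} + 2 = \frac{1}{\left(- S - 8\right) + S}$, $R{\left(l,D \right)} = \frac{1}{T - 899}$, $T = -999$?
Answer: $- \frac{16101}{60736} \approx -0.2651$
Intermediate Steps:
$R{\left(l,D \right)} = - \frac{1}{1898}$ ($R{\left(l,D \right)} = \frac{1}{-999 - 899} = \frac{1}{-1898} = - \frac{1}{1898}$)
$f{\left(S \right)} = - \frac{17}{64}$ ($f{\left(S \right)} = - \frac{1}{4} + \frac{1}{8 \left(\left(- S - 8\right) + S\right)} = - \frac{1}{4} + \frac{1}{8 \left(\left(-8 - S\right) + S\right)} = - \frac{1}{4} + \frac{1}{8 \left(-8\right)} = - \frac{1}{4} + \frac{1}{8} \left(- \frac{1}{8}\right) = - \frac{1}{4} - \frac{1}{64} = - \frac{17}{64}$)
$f{\left(434 \right)} - R{\left(-1751,-1075 \right)} = - \frac{17}{64} - - \frac{1}{1898} = - \frac{17}{64} + \frac{1}{1898} = - \frac{16101}{60736}$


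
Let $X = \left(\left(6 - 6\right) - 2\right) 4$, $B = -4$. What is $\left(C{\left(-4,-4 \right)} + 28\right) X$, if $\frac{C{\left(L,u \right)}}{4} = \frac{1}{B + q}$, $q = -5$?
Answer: $- \frac{1984}{9} \approx -220.44$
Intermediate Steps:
$X = -8$ ($X = \left(\left(6 - 6\right) - 2\right) 4 = \left(0 - 2\right) 4 = \left(-2\right) 4 = -8$)
$C{\left(L,u \right)} = - \frac{4}{9}$ ($C{\left(L,u \right)} = \frac{4}{-4 - 5} = \frac{4}{-9} = 4 \left(- \frac{1}{9}\right) = - \frac{4}{9}$)
$\left(C{\left(-4,-4 \right)} + 28\right) X = \left(- \frac{4}{9} + 28\right) \left(-8\right) = \frac{248}{9} \left(-8\right) = - \frac{1984}{9}$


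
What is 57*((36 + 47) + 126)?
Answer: 11913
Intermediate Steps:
57*((36 + 47) + 126) = 57*(83 + 126) = 57*209 = 11913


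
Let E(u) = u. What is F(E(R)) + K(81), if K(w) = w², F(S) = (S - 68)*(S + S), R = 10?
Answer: 5401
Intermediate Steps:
F(S) = 2*S*(-68 + S) (F(S) = (-68 + S)*(2*S) = 2*S*(-68 + S))
F(E(R)) + K(81) = 2*10*(-68 + 10) + 81² = 2*10*(-58) + 6561 = -1160 + 6561 = 5401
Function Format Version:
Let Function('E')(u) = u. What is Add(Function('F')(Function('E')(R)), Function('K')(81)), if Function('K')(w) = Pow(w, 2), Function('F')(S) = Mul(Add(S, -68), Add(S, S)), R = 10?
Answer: 5401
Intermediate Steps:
Function('F')(S) = Mul(2, S, Add(-68, S)) (Function('F')(S) = Mul(Add(-68, S), Mul(2, S)) = Mul(2, S, Add(-68, S)))
Add(Function('F')(Function('E')(R)), Function('K')(81)) = Add(Mul(2, 10, Add(-68, 10)), Pow(81, 2)) = Add(Mul(2, 10, -58), 6561) = Add(-1160, 6561) = 5401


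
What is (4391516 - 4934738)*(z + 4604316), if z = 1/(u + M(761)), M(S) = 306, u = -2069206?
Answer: -2587330906106664789/1034450 ≈ -2.5012e+12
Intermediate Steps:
z = -1/2068900 (z = 1/(-2069206 + 306) = 1/(-2068900) = -1/2068900 ≈ -4.8335e-7)
(4391516 - 4934738)*(z + 4604316) = (4391516 - 4934738)*(-1/2068900 + 4604316) = -543222*9525869372399/2068900 = -2587330906106664789/1034450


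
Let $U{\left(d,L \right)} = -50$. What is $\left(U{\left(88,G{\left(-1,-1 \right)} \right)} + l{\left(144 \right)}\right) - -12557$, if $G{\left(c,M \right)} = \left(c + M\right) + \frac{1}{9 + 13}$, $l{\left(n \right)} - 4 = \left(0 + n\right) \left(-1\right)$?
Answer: $12367$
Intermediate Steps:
$l{\left(n \right)} = 4 - n$ ($l{\left(n \right)} = 4 + \left(0 + n\right) \left(-1\right) = 4 + n \left(-1\right) = 4 - n$)
$G{\left(c,M \right)} = \frac{1}{22} + M + c$ ($G{\left(c,M \right)} = \left(M + c\right) + \frac{1}{22} = \frac{1}{22} + M + c$)
$\left(U{\left(88,G{\left(-1,-1 \right)} \right)} + l{\left(144 \right)}\right) - -12557 = \left(-50 + \left(4 - 144\right)\right) - -12557 = \left(-50 + \left(4 - 144\right)\right) + 12557 = \left(-50 - 140\right) + 12557 = -190 + 12557 = 12367$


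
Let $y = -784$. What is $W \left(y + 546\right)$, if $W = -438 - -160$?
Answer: $66164$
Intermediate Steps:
$W = -278$ ($W = -438 + 160 = -278$)
$W \left(y + 546\right) = - 278 \left(-784 + 546\right) = \left(-278\right) \left(-238\right) = 66164$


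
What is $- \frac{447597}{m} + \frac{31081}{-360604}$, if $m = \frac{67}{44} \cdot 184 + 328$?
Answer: $- \frac{295944314393}{402073460} \approx -736.04$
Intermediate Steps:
$m = \frac{6690}{11}$ ($m = 67 \cdot \frac{1}{44} \cdot 184 + 328 = \frac{67}{44} \cdot 184 + 328 = \frac{3082}{11} + 328 = \frac{6690}{11} \approx 608.18$)
$- \frac{447597}{m} + \frac{31081}{-360604} = - \frac{447597}{\frac{6690}{11}} + \frac{31081}{-360604} = \left(-447597\right) \frac{11}{6690} + 31081 \left(- \frac{1}{360604}\right) = - \frac{1641189}{2230} - \frac{31081}{360604} = - \frac{295944314393}{402073460}$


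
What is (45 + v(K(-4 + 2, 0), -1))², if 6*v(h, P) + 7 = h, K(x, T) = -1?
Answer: 17161/9 ≈ 1906.8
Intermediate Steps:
v(h, P) = -7/6 + h/6
(45 + v(K(-4 + 2, 0), -1))² = (45 + (-7/6 + (⅙)*(-1)))² = (45 + (-7/6 - ⅙))² = (45 - 4/3)² = (131/3)² = 17161/9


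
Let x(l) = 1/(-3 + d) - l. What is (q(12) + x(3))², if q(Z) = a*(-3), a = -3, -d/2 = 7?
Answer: 10201/289 ≈ 35.298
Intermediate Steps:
d = -14 (d = -2*7 = -14)
x(l) = -1/17 - l (x(l) = 1/(-3 - 14) - l = 1/(-17) - l = -1/17 - l)
q(Z) = 9 (q(Z) = -3*(-3) = 9)
(q(12) + x(3))² = (9 + (-1/17 - 1*3))² = (9 + (-1/17 - 3))² = (9 - 52/17)² = (101/17)² = 10201/289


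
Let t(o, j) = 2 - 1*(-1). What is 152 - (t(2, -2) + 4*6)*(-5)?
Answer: 287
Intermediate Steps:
t(o, j) = 3 (t(o, j) = 2 + 1 = 3)
152 - (t(2, -2) + 4*6)*(-5) = 152 - (3 + 4*6)*(-5) = 152 - (3 + 24)*(-5) = 152 - 27*(-5) = 152 - 1*(-135) = 152 + 135 = 287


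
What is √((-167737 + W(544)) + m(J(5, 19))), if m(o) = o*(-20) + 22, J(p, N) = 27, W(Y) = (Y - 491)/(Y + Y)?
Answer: I*√3112043579/136 ≈ 410.19*I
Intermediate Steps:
W(Y) = (-491 + Y)/(2*Y) (W(Y) = (-491 + Y)/((2*Y)) = (-491 + Y)*(1/(2*Y)) = (-491 + Y)/(2*Y))
m(o) = 22 - 20*o (m(o) = -20*o + 22 = 22 - 20*o)
√((-167737 + W(544)) + m(J(5, 19))) = √((-167737 + (½)*(-491 + 544)/544) + (22 - 20*27)) = √((-167737 + (½)*(1/544)*53) + (22 - 540)) = √((-167737 + 53/1088) - 518) = √(-182497803/1088 - 518) = √(-183061387/1088) = I*√3112043579/136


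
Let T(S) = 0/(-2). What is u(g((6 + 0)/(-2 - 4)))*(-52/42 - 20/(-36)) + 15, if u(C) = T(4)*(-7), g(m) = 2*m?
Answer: 15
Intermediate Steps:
T(S) = 0 (T(S) = 0*(-½) = 0)
u(C) = 0 (u(C) = 0*(-7) = 0)
u(g((6 + 0)/(-2 - 4)))*(-52/42 - 20/(-36)) + 15 = 0*(-52/42 - 20/(-36)) + 15 = 0*(-52*1/42 - 20*(-1/36)) + 15 = 0*(-26/21 + 5/9) + 15 = 0*(-43/63) + 15 = 0 + 15 = 15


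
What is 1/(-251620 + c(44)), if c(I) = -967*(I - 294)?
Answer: -1/9870 ≈ -0.00010132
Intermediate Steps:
c(I) = 284298 - 967*I (c(I) = -967*(-294 + I) = 284298 - 967*I)
1/(-251620 + c(44)) = 1/(-251620 + (284298 - 967*44)) = 1/(-251620 + (284298 - 42548)) = 1/(-251620 + 241750) = 1/(-9870) = -1/9870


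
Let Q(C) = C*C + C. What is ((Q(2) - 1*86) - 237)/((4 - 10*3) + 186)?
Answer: -317/160 ≈ -1.9813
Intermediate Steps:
Q(C) = C + C² (Q(C) = C² + C = C + C²)
((Q(2) - 1*86) - 237)/((4 - 10*3) + 186) = ((2*(1 + 2) - 1*86) - 237)/((4 - 10*3) + 186) = ((2*3 - 86) - 237)/((4 - 30) + 186) = ((6 - 86) - 237)/(-26 + 186) = (-80 - 237)/160 = -317*1/160 = -317/160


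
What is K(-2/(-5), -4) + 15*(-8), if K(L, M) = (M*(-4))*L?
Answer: -568/5 ≈ -113.60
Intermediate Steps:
K(L, M) = -4*L*M (K(L, M) = (-4*M)*L = -4*L*M)
K(-2/(-5), -4) + 15*(-8) = -4*(-2/(-5))*(-4) + 15*(-8) = -4*(-2*(-⅕))*(-4) - 120 = -4*⅖*(-4) - 120 = 32/5 - 120 = -568/5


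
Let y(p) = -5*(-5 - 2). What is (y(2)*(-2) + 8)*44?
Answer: -2728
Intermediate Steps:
y(p) = 35 (y(p) = -5*(-7) = 35)
(y(2)*(-2) + 8)*44 = (35*(-2) + 8)*44 = (-70 + 8)*44 = -62*44 = -2728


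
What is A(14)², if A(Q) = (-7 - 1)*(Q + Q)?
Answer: 50176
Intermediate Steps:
A(Q) = -16*Q
A(14)² = (-16*14)² = (-224)² = 50176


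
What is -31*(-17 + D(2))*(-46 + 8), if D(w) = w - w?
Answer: -20026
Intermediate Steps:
D(w) = 0
-31*(-17 + D(2))*(-46 + 8) = -31*(-17 + 0)*(-46 + 8) = -(-527)*(-38) = -31*646 = -20026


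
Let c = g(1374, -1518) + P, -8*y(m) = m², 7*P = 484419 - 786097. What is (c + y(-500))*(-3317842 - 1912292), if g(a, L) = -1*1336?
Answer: 395831484360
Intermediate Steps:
g(a, L) = -1336
P = -301678/7 (P = (484419 - 786097)/7 = (⅐)*(-301678) = -301678/7 ≈ -43097.)
y(m) = -m²/8
c = -311030/7 (c = -1336 - 301678/7 = -311030/7 ≈ -44433.)
(c + y(-500))*(-3317842 - 1912292) = (-311030/7 - ⅛*(-500)²)*(-3317842 - 1912292) = (-311030/7 - ⅛*250000)*(-5230134) = (-311030/7 - 31250)*(-5230134) = -529780/7*(-5230134) = 395831484360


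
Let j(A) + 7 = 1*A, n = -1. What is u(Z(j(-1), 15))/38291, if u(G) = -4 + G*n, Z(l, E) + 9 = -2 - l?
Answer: -1/38291 ≈ -2.6116e-5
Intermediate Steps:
j(A) = -7 + A (j(A) = -7 + 1*A = -7 + A)
Z(l, E) = -11 - l (Z(l, E) = -9 + (-2 - l) = -11 - l)
u(G) = -4 - G (u(G) = -4 + G*(-1) = -4 - G)
u(Z(j(-1), 15))/38291 = (-4 - (-11 - (-7 - 1)))/38291 = (-4 - (-11 - 1*(-8)))*(1/38291) = (-4 - (-11 + 8))*(1/38291) = (-4 - 1*(-3))*(1/38291) = (-4 + 3)*(1/38291) = -1*1/38291 = -1/38291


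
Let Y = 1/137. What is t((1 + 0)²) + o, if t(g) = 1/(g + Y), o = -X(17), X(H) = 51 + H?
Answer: -9247/138 ≈ -67.007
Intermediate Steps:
Y = 1/137 ≈ 0.0072993
o = -68 (o = -(51 + 17) = -1*68 = -68)
t(g) = 1/(1/137 + g) (t(g) = 1/(g + 1/137) = 1/(1/137 + g))
t((1 + 0)²) + o = 137/(1 + 137*(1 + 0)²) - 68 = 137/(1 + 137*1²) - 68 = 137/(1 + 137*1) - 68 = 137/(1 + 137) - 68 = 137/138 - 68 = -9247/138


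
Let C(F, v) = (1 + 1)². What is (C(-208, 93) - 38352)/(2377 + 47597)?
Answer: -19174/24987 ≈ -0.76736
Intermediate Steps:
C(F, v) = 4 (C(F, v) = 2² = 4)
(C(-208, 93) - 38352)/(2377 + 47597) = (4 - 38352)/(2377 + 47597) = -38348/49974 = -38348*1/49974 = -19174/24987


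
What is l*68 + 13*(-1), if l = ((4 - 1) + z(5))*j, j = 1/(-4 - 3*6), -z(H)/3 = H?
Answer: 265/11 ≈ 24.091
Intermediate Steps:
z(H) = -3*H
j = -1/22 (j = 1/(-4 - 18) = 1/(-22) = -1/22 ≈ -0.045455)
l = 6/11 (l = ((4 - 1) - 3*5)*(-1/22) = (3 - 15)*(-1/22) = -12*(-1/22) = 6/11 ≈ 0.54545)
l*68 + 13*(-1) = (6/11)*68 + 13*(-1) = 408/11 - 13 = 265/11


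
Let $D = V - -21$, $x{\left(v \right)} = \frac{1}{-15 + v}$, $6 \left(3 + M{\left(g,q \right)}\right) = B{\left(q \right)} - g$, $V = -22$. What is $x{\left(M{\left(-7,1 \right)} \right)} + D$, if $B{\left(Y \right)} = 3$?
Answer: $- \frac{52}{49} \approx -1.0612$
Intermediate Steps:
$M{\left(g,q \right)} = - \frac{5}{2} - \frac{g}{6}$ ($M{\left(g,q \right)} = -3 + \frac{3 - g}{6} = -3 - \left(- \frac{1}{2} + \frac{g}{6}\right) = - \frac{5}{2} - \frac{g}{6}$)
$D = -1$ ($D = -22 - -21 = -22 + 21 = -1$)
$x{\left(M{\left(-7,1 \right)} \right)} + D = \frac{1}{-15 - \frac{4}{3}} - 1 = \frac{1}{- \frac{49}{3}} - 1 = - \frac{3}{49} - 1 = - \frac{52}{49}$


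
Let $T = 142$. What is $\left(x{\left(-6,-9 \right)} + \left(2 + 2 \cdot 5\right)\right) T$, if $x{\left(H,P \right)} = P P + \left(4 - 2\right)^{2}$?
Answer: $13774$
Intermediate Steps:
$x{\left(H,P \right)} = 4 + P^{2}$ ($x{\left(H,P \right)} = P^{2} + 2^{2} = P^{2} + 4 = 4 + P^{2}$)
$\left(x{\left(-6,-9 \right)} + \left(2 + 2 \cdot 5\right)\right) T = \left(\left(4 + \left(-9\right)^{2}\right) + \left(2 + 2 \cdot 5\right)\right) 142 = \left(\left(4 + 81\right) + \left(2 + 10\right)\right) 142 = \left(85 + 12\right) 142 = 97 \cdot 142 = 13774$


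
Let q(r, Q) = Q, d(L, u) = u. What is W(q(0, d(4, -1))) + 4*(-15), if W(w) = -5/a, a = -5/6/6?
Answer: -24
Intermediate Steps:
a = -5/36 (a = -5*1/6*(1/6) = -5/6*1/6 = -5/36 ≈ -0.13889)
W(w) = 36 (W(w) = -5/(-5/36) = -5*(-36/5) = 36)
W(q(0, d(4, -1))) + 4*(-15) = 36 + 4*(-15) = 36 - 60 = -24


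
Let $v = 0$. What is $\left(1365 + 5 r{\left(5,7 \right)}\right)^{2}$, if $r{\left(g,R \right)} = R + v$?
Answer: $1960000$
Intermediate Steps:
$r{\left(g,R \right)} = R$ ($r{\left(g,R \right)} = R + 0 = R$)
$\left(1365 + 5 r{\left(5,7 \right)}\right)^{2} = \left(1365 + 5 \cdot 7\right)^{2} = \left(1365 + 35\right)^{2} = 1400^{2} = 1960000$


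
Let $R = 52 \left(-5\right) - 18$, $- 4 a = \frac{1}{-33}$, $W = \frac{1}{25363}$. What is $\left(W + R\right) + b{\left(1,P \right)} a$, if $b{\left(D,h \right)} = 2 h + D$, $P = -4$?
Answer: $- \frac{930898057}{3347916} \approx -278.05$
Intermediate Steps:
$W = \frac{1}{25363} \approx 3.9428 \cdot 10^{-5}$
$b{\left(D,h \right)} = D + 2 h$
$a = \frac{1}{132}$ ($a = - \frac{1}{4 \left(-33\right)} = \left(- \frac{1}{4}\right) \left(- \frac{1}{33}\right) = \frac{1}{132} \approx 0.0075758$)
$R = -278$ ($R = -260 - 18 = -278$)
$\left(W + R\right) + b{\left(1,P \right)} a = \left(\frac{1}{25363} - 278\right) + \left(1 + 2 \left(-4\right)\right) \frac{1}{132} = - \frac{7050913}{25363} + \left(1 - 8\right) \frac{1}{132} = - \frac{7050913}{25363} - \frac{7}{132} = - \frac{930898057}{3347916}$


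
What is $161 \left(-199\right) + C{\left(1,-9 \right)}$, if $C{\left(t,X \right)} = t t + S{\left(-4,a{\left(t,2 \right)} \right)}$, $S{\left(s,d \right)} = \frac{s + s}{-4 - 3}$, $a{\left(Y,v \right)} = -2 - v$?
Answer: $- \frac{224258}{7} \approx -32037.0$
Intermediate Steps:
$S{\left(s,d \right)} = - \frac{2 s}{7}$ ($S{\left(s,d \right)} = \frac{2 s}{-7} = 2 s \left(- \frac{1}{7}\right) = - \frac{2 s}{7}$)
$C{\left(t,X \right)} = \frac{8}{7} + t^{2}$ ($C{\left(t,X \right)} = t t - - \frac{8}{7} = t^{2} + \frac{8}{7} = \frac{8}{7} + t^{2}$)
$161 \left(-199\right) + C{\left(1,-9 \right)} = 161 \left(-199\right) + \left(\frac{8}{7} + 1^{2}\right) = -32039 + \left(\frac{8}{7} + 1\right) = -32039 + \frac{15}{7} = - \frac{224258}{7}$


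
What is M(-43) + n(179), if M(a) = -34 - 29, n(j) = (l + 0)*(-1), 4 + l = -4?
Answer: -55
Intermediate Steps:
l = -8 (l = -4 - 4 = -8)
n(j) = 8 (n(j) = (-8 + 0)*(-1) = -8*(-1) = 8)
M(a) = -63
M(-43) + n(179) = -63 + 8 = -55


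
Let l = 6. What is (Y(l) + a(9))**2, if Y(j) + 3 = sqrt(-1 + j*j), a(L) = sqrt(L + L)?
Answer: (-3 + sqrt(35) + 3*sqrt(2))**2 ≈ 51.247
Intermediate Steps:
a(L) = sqrt(2)*sqrt(L) (a(L) = sqrt(2*L) = sqrt(2)*sqrt(L))
Y(j) = -3 + sqrt(-1 + j**2) (Y(j) = -3 + sqrt(-1 + j*j) = -3 + sqrt(-1 + j**2))
(Y(l) + a(9))**2 = ((-3 + sqrt(-1 + 6**2)) + sqrt(2)*sqrt(9))**2 = ((-3 + sqrt(-1 + 36)) + sqrt(2)*3)**2 = ((-3 + sqrt(35)) + 3*sqrt(2))**2 = (-3 + sqrt(35) + 3*sqrt(2))**2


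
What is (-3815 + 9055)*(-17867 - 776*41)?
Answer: -260338920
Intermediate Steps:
(-3815 + 9055)*(-17867 - 776*41) = 5240*(-17867 - 31816) = 5240*(-49683) = -260338920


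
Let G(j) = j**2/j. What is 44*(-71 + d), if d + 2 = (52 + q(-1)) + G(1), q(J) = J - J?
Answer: -880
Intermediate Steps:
q(J) = 0
G(j) = j
d = 51 (d = -2 + ((52 + 0) + 1) = -2 + (52 + 1) = -2 + 53 = 51)
44*(-71 + d) = 44*(-71 + 51) = 44*(-20) = -880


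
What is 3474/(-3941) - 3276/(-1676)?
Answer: 1772073/1651279 ≈ 1.0732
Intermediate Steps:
3474/(-3941) - 3276/(-1676) = 3474*(-1/3941) - 3276*(-1/1676) = -3474/3941 + 819/419 = 1772073/1651279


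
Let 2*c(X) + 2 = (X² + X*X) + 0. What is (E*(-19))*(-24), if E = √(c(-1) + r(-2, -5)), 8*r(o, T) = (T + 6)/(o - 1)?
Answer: 38*I*√6 ≈ 93.081*I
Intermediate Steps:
c(X) = -1 + X² (c(X) = -1 + ((X² + X*X) + 0)/2 = -1 + ((X² + X²) + 0)/2 = -1 + (2*X² + 0)/2 = -1 + (2*X²)/2 = -1 + X²)
r(o, T) = (6 + T)/(8*(-1 + o)) (r(o, T) = ((T + 6)/(o - 1))/8 = ((6 + T)/(-1 + o))/8 = (6 + T)/(8*(-1 + o)))
E = I*√6/12 (E = √((-1 + (-1)²) + (6 - 5)/(8*(-1 - 2))) = √((-1 + 1) + (⅛)*1/(-3)) = √(0 + (⅛)*(-⅓)*1) = √(0 - 1/24) = √(-1/24) = I*√6/12 ≈ 0.20412*I)
(E*(-19))*(-24) = ((I*√6/12)*(-19))*(-24) = -19*I*√6/12*(-24) = 38*I*√6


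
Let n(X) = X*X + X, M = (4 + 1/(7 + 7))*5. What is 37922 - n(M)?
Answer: 7347497/196 ≈ 37487.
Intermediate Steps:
M = 285/14 (M = (4 + 1/14)*5 = (57/14)*5 = 285/14 ≈ 20.357)
n(X) = X + X² (n(X) = X² + X = X + X²)
37922 - n(M) = 37922 - 285*(1 + 285/14)/14 = 37922 - 285*299/(14*14) = 37922 - 1*85215/196 = 37922 - 85215/196 = 7347497/196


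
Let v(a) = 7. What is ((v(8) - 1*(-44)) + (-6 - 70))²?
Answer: 625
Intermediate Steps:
((v(8) - 1*(-44)) + (-6 - 70))² = ((7 - 1*(-44)) + (-6 - 70))² = ((7 + 44) - 76)² = (51 - 76)² = (-25)² = 625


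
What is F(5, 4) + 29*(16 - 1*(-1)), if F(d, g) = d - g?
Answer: 494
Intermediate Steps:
F(5, 4) + 29*(16 - 1*(-1)) = (5 - 1*4) + 29*(16 - 1*(-1)) = (5 - 4) + 29*(16 + 1) = 1 + 29*17 = 1 + 493 = 494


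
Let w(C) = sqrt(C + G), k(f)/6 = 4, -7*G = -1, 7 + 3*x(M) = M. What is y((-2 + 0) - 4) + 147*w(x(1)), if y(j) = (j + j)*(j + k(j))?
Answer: -216 + 21*I*sqrt(91) ≈ -216.0 + 200.33*I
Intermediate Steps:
x(M) = -7/3 + M/3
G = 1/7 (G = -1/7*(-1) = 1/7 ≈ 0.14286)
k(f) = 24 (k(f) = 6*4 = 24)
w(C) = sqrt(1/7 + C) (w(C) = sqrt(C + 1/7) = sqrt(1/7 + C))
y(j) = 2*j*(24 + j) (y(j) = (j + j)*(j + 24) = (2*j)*(24 + j) = 2*j*(24 + j))
y((-2 + 0) - 4) + 147*w(x(1)) = 2*((-2 + 0) - 4)*(24 + ((-2 + 0) - 4)) + 147*(sqrt(7 + 49*(-7/3 + (1/3)*1))/7) = 2*(-2 - 4)*(24 + (-2 - 4)) + 147*(sqrt(7 + 49*(-7/3 + 1/3))/7) = 2*(-6)*(24 - 6) + 147*(sqrt(7 + 49*(-2))/7) = 2*(-6)*18 + 147*(sqrt(7 - 98)/7) = -216 + 147*(sqrt(-91)/7) = -216 + 147*((I*sqrt(91))/7) = -216 + 147*(I*sqrt(91)/7) = -216 + 21*I*sqrt(91)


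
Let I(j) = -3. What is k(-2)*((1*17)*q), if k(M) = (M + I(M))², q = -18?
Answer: -7650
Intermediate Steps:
k(M) = (-3 + M)² (k(M) = (M - 3)² = (-3 + M)²)
k(-2)*((1*17)*q) = (-3 - 2)²*((1*17)*(-18)) = (-5)²*(17*(-18)) = 25*(-306) = -7650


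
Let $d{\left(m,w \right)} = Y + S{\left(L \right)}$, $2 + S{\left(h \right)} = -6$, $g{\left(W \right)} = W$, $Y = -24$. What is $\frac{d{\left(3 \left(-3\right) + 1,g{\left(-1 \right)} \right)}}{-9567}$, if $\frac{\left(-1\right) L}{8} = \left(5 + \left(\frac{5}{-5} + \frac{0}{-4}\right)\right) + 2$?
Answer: $\frac{32}{9567} \approx 0.0033448$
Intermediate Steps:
$L = -48$ ($L = - 8 \left(\left(5 + \left(\frac{5}{-5} + \frac{0}{-4}\right)\right) + 2\right) = - 8 \left(\left(5 + \left(5 \left(- \frac{1}{5}\right) + 0 \left(- \frac{1}{4}\right)\right)\right) + 2\right) = - 8 \left(\left(5 + \left(-1 + 0\right)\right) + 2\right) = - 8 \left(\left(5 - 1\right) + 2\right) = - 8 \left(4 + 2\right) = \left(-8\right) 6 = -48$)
$S{\left(h \right)} = -8$ ($S{\left(h \right)} = -2 - 6 = -8$)
$d{\left(m,w \right)} = -32$ ($d{\left(m,w \right)} = -24 - 8 = -32$)
$\frac{d{\left(3 \left(-3\right) + 1,g{\left(-1 \right)} \right)}}{-9567} = - \frac{32}{-9567} = \left(-32\right) \left(- \frac{1}{9567}\right) = \frac{32}{9567}$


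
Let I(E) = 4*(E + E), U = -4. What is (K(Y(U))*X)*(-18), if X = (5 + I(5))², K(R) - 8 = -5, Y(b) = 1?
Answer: -109350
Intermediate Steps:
K(R) = 3 (K(R) = 8 - 5 = 3)
I(E) = 8*E (I(E) = 4*(2*E) = 8*E)
X = 2025 (X = (5 + 8*5)² = (5 + 40)² = 45² = 2025)
(K(Y(U))*X)*(-18) = (3*2025)*(-18) = 6075*(-18) = -109350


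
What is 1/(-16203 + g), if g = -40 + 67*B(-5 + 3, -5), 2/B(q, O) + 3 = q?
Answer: -5/81349 ≈ -6.1464e-5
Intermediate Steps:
B(q, O) = 2/(-3 + q)
g = -334/5 (g = -40 + 67*(2/(-3 + (-5 + 3))) = -40 + 67*(2/(-3 - 2)) = -40 + 67*(2/(-5)) = -40 + 67*(2*(-⅕)) = -40 + 67*(-⅖) = -40 - 134/5 = -334/5 ≈ -66.800)
1/(-16203 + g) = 1/(-16203 - 334/5) = 1/(-81349/5) = -5/81349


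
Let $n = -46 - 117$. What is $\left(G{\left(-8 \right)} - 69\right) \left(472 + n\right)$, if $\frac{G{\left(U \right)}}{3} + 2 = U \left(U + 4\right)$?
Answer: $6489$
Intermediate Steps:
$n = -163$ ($n = -46 - 117 = -163$)
$G{\left(U \right)} = -6 + 3 U \left(4 + U\right)$ ($G{\left(U \right)} = -6 + 3 U \left(U + 4\right) = -6 + 3 U \left(4 + U\right)$)
$\left(G{\left(-8 \right)} - 69\right) \left(472 + n\right) = \left(\left(-6 + 3 \left(-8\right)^{2} + 12 \left(-8\right)\right) - 69\right) \left(472 - 163\right) = \left(\left(-6 + 3 \cdot 64 - 96\right) - 69\right) 309 = \left(\left(-6 + 192 - 96\right) - 69\right) 309 = \left(90 - 69\right) 309 = 21 \cdot 309 = 6489$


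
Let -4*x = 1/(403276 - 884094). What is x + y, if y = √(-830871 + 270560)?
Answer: 1/1923272 + I*√560311 ≈ 5.1995e-7 + 748.54*I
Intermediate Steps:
x = 1/1923272 (x = -1/(4*(403276 - 884094)) = -¼/(-480818) = -¼*(-1/480818) = 1/1923272 ≈ 5.1995e-7)
y = I*√560311 (y = √(-560311) = I*√560311 ≈ 748.54*I)
x + y = 1/1923272 + I*√560311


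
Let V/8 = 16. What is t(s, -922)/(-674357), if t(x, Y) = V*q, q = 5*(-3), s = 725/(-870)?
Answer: 1920/674357 ≈ 0.0028472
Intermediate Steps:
V = 128 (V = 8*16 = 128)
s = -⅚ (s = 725*(-1/870) = -⅚ ≈ -0.83333)
q = -15
t(x, Y) = -1920 (t(x, Y) = 128*(-15) = -1920)
t(s, -922)/(-674357) = -1920/(-674357) = -1920*(-1/674357) = 1920/674357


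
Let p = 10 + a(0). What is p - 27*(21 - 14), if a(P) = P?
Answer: -179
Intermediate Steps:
p = 10 (p = 10 + 0 = 10)
p - 27*(21 - 14) = 10 - 27*(21 - 14) = 10 - 27*7 = 10 - 189 = -179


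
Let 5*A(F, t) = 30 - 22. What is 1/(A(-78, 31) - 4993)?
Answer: -5/24957 ≈ -0.00020034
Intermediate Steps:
A(F, t) = 8/5 (A(F, t) = (30 - 22)/5 = (1/5)*8 = 8/5)
1/(A(-78, 31) - 4993) = 1/(8/5 - 4993) = 1/(-24957/5) = -5/24957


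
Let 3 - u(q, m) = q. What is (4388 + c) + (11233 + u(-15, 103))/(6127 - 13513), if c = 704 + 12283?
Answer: 128320499/7386 ≈ 17373.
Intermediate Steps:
u(q, m) = 3 - q
c = 12987
(4388 + c) + (11233 + u(-15, 103))/(6127 - 13513) = (4388 + 12987) + (11233 + (3 - 1*(-15)))/(6127 - 13513) = 17375 + (11233 + (3 + 15))/(-7386) = 17375 + (11233 + 18)*(-1/7386) = 17375 + 11251*(-1/7386) = 17375 - 11251/7386 = 128320499/7386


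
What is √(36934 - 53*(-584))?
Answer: √67886 ≈ 260.55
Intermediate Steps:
√(36934 - 53*(-584)) = √(36934 + 30952) = √67886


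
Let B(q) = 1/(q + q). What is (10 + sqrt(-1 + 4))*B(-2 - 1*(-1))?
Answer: -5 - sqrt(3)/2 ≈ -5.8660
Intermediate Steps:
B(q) = 1/(2*q)
(10 + sqrt(-1 + 4))*B(-2 - 1*(-1)) = (10 + sqrt(-1 + 4))*(1/(2*(-2 - 1*(-1)))) = (10 + sqrt(3))*(1/(2*(-2 + 1))) = (10 + sqrt(3))*((1/2)/(-1)) = (10 + sqrt(3))*((1/2)*(-1)) = (10 + sqrt(3))*(-1/2) = -5 - sqrt(3)/2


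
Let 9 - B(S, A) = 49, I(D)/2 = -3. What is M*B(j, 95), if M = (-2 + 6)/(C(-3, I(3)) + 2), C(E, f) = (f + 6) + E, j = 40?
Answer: 160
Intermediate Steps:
I(D) = -6 (I(D) = 2*(-3) = -6)
B(S, A) = -40 (B(S, A) = 9 - 1*49 = 9 - 49 = -40)
C(E, f) = 6 + E + f (C(E, f) = (6 + f) + E = 6 + E + f)
M = -4 (M = (-2 + 6)/((6 - 3 - 6) + 2) = 4/(-3 + 2) = 4/(-1) = 4*(-1) = -4)
M*B(j, 95) = -4*(-40) = 160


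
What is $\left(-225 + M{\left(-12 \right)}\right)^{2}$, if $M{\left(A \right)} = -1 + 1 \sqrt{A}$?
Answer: $51064 - 904 i \sqrt{3} \approx 51064.0 - 1565.8 i$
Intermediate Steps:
$M{\left(A \right)} = -1 + \sqrt{A}$
$\left(-225 + M{\left(-12 \right)}\right)^{2} = \left(-225 - \left(1 - \sqrt{-12}\right)\right)^{2} = \left(-225 - \left(1 - 2 i \sqrt{3}\right)\right)^{2} = \left(-226 + 2 i \sqrt{3}\right)^{2}$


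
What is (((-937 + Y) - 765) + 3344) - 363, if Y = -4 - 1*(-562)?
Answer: 1837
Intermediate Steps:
Y = 558 (Y = -4 + 562 = 558)
(((-937 + Y) - 765) + 3344) - 363 = (((-937 + 558) - 765) + 3344) - 363 = ((-379 - 765) + 3344) - 363 = (-1144 + 3344) - 363 = 2200 - 363 = 1837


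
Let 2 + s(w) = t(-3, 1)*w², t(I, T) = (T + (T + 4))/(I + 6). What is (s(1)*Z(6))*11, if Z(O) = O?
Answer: 0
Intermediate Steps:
t(I, T) = (4 + 2*T)/(6 + I) (t(I, T) = (T + (4 + T))/(6 + I) = (4 + 2*T)/(6 + I))
s(w) = -2 + 2*w² (s(w) = -2 + (2*(2 + 1)/(6 - 3))*w² = -2 + (2*3/3)*w² = -2 + (2*(⅓)*3)*w² = -2 + 2*w²)
(s(1)*Z(6))*11 = ((-2 + 2*1²)*6)*11 = ((-2 + 2*1)*6)*11 = ((-2 + 2)*6)*11 = (0*6)*11 = 0*11 = 0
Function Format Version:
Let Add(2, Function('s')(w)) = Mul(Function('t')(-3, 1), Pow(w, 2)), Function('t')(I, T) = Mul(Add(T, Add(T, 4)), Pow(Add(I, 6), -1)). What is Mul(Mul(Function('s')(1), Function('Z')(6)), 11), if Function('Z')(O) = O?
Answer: 0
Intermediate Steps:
Function('t')(I, T) = Mul(Pow(Add(6, I), -1), Add(4, Mul(2, T))) (Function('t')(I, T) = Mul(Add(T, Add(4, T)), Pow(Add(6, I), -1)) = Mul(Add(4, Mul(2, T)), Pow(Add(6, I), -1)) = Mul(Pow(Add(6, I), -1), Add(4, Mul(2, T))))
Function('s')(w) = Add(-2, Mul(2, Pow(w, 2))) (Function('s')(w) = Add(-2, Mul(Mul(2, Pow(Add(6, -3), -1), Add(2, 1)), Pow(w, 2))) = Add(-2, Mul(Mul(2, Pow(3, -1), 3), Pow(w, 2))) = Add(-2, Mul(Mul(2, Rational(1, 3), 3), Pow(w, 2))) = Add(-2, Mul(2, Pow(w, 2))))
Mul(Mul(Function('s')(1), Function('Z')(6)), 11) = Mul(Mul(Add(-2, Mul(2, Pow(1, 2))), 6), 11) = Mul(Mul(Add(-2, Mul(2, 1)), 6), 11) = Mul(Mul(Add(-2, 2), 6), 11) = Mul(Mul(0, 6), 11) = Mul(0, 11) = 0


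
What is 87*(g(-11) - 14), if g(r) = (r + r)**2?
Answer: 40890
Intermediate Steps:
g(r) = 4*r**2 (g(r) = (2*r)**2 = 4*r**2)
87*(g(-11) - 14) = 87*(4*(-11)**2 - 14) = 87*(4*121 - 14) = 87*(484 - 14) = 87*470 = 40890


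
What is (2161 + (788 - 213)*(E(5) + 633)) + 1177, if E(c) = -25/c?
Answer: 364438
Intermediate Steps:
(2161 + (788 - 213)*(E(5) + 633)) + 1177 = (2161 + (788 - 213)*(-25/5 + 633)) + 1177 = (2161 + 575*(-25*⅕ + 633)) + 1177 = (2161 + 575*(-5 + 633)) + 1177 = (2161 + 575*628) + 1177 = (2161 + 361100) + 1177 = 363261 + 1177 = 364438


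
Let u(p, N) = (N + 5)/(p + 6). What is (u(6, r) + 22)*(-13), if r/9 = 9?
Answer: -2275/6 ≈ -379.17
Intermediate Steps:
r = 81 (r = 9*9 = 81)
u(p, N) = (5 + N)/(6 + p)
(u(6, r) + 22)*(-13) = ((5 + 81)/(6 + 6) + 22)*(-13) = (86/12 + 22)*(-13) = ((1/12)*86 + 22)*(-13) = (43/6 + 22)*(-13) = (175/6)*(-13) = -2275/6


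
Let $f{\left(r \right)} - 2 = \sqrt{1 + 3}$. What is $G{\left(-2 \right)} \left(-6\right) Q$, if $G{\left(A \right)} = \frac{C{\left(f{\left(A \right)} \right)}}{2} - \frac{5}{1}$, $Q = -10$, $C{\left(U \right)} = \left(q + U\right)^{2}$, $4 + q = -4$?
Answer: $180$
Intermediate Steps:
$q = -8$ ($q = -4 - 4 = -8$)
$f{\left(r \right)} = 4$ ($f{\left(r \right)} = 2 + \sqrt{1 + 3} = 2 + \sqrt{4} = 2 + 2 = 4$)
$C{\left(U \right)} = \left(-8 + U\right)^{2}$
$G{\left(A \right)} = 3$ ($G{\left(A \right)} = \frac{\left(-8 + 4\right)^{2}}{2} - \frac{5}{1} = \left(-4\right)^{2} \cdot \frac{1}{2} - 5 = 16 \cdot \frac{1}{2} - 5 = 8 - 5 = 3$)
$G{\left(-2 \right)} \left(-6\right) Q = 3 \left(-6\right) \left(-10\right) = \left(-18\right) \left(-10\right) = 180$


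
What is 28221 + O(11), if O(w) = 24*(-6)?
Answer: 28077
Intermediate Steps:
O(w) = -144
28221 + O(11) = 28221 - 144 = 28077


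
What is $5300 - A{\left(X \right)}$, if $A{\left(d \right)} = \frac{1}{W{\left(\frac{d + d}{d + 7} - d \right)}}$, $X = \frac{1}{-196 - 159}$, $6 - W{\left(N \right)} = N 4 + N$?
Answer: $\frac{2799398318}{528205} \approx 5299.8$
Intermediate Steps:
$W{\left(N \right)} = 6 - 5 N$ ($W{\left(N \right)} = 6 - \left(N 4 + N\right) = 6 - \left(4 N + N\right) = 6 - 5 N$)
$X = - \frac{1}{355}$ ($X = \frac{1}{-355} = - \frac{1}{355} \approx -0.0028169$)
$A{\left(d \right)} = \frac{1}{6 + 5 d - \frac{10 d}{7 + d}}$ ($A{\left(d \right)} = \frac{1}{6 - 5 \left(\frac{d + d}{d + 7} - d\right)} = \frac{1}{6 - 5 \left(\frac{2 d}{7 + d} - d\right)} = \frac{1}{6 - 5 \left(- d + \frac{2 d}{7 + d}\right)} = \frac{1}{6 + \left(5 d - \frac{10 d}{7 + d}\right)} = \frac{1}{6 + 5 d - \frac{10 d}{7 + d}}$)
$5300 - A{\left(X \right)} = 5300 - \frac{7 - \frac{1}{355}}{42 + 5 \left(- \frac{1}{355}\right)^{2} + 31 \left(- \frac{1}{355}\right)} = 5300 - \frac{1}{42 + 5 \cdot \frac{1}{126025} - \frac{31}{355}} \cdot \frac{2484}{355} = 5300 - \frac{1}{42 + \frac{1}{25205} - \frac{31}{355}} \cdot \frac{2484}{355} = 5300 - \frac{1}{\frac{211282}{5041}} \cdot \frac{2484}{355} = 5300 - \frac{5041}{211282} \cdot \frac{2484}{355} = 5300 - \frac{88182}{528205} = \frac{2799398318}{528205}$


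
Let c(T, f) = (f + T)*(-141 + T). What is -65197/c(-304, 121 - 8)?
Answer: -65197/84995 ≈ -0.76707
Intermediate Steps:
c(T, f) = (-141 + T)*(T + f) (c(T, f) = (T + f)*(-141 + T) = (-141 + T)*(T + f))
-65197/c(-304, 121 - 8) = -65197/((-304)**2 - 141*(-304) - 141*(121 - 8) - 304*(121 - 8)) = -65197/(92416 + 42864 - 141*113 - 304*113) = -65197/(92416 + 42864 - 15933 - 34352) = -65197/84995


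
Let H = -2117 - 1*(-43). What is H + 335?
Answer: -1739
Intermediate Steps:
H = -2074 (H = -2117 + 43 = -2074)
H + 335 = -2074 + 335 = -1739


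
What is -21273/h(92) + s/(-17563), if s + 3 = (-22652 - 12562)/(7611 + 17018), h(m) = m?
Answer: -9201820271379/39795439684 ≈ -231.23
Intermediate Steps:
s = -109101/24629 (s = -3 + (-22652 - 12562)/(7611 + 17018) = -3 - 35214/24629 = -109101/24629 ≈ -4.4298)
-21273/h(92) + s/(-17563) = -21273/92 - 109101/24629/(-17563) = -21273*1/92 - 109101/24629*(-1/17563) = -21273/92 + 109101/432559127 = -9201820271379/39795439684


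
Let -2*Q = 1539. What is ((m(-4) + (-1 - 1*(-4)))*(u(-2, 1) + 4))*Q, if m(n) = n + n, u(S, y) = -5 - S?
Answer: 7695/2 ≈ 3847.5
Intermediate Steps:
Q = -1539/2 (Q = -1/2*1539 = -1539/2 ≈ -769.50)
m(n) = 2*n
((m(-4) + (-1 - 1*(-4)))*(u(-2, 1) + 4))*Q = ((2*(-4) + (-1 - 1*(-4)))*((-5 - 1*(-2)) + 4))*(-1539/2) = ((-8 + (-1 + 4))*((-5 + 2) + 4))*(-1539/2) = ((-8 + 3)*(-3 + 4))*(-1539/2) = -5*1*(-1539/2) = -5*(-1539/2) = 7695/2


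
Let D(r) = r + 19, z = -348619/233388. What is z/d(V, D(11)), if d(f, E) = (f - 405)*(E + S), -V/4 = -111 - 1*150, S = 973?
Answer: -20507/8798960988 ≈ -2.3306e-6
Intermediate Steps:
z = -348619/233388 (z = -348619*1/233388 = -348619/233388 ≈ -1.4937)
D(r) = 19 + r
V = 1044 (V = -4*(-111 - 1*150) = -4*(-111 - 150) = -4*(-261) = 1044)
d(f, E) = (-405 + f)*(973 + E) (d(f, E) = (f - 405)*(E + 973) = (-405 + f)*(973 + E))
z/d(V, D(11)) = -348619/(233388*(-394065 - 405*(19 + 11) + 973*1044 + (19 + 11)*1044)) = -348619/(233388*(-394065 - 405*30 + 1015812 + 30*1044)) = -348619/(233388*(-394065 - 12150 + 1015812 + 31320)) = -348619/233388/640917 = -348619/233388*1/640917 = -20507/8798960988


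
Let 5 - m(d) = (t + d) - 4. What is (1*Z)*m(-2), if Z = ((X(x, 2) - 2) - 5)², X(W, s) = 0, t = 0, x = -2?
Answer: 539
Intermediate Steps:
m(d) = 9 - d (m(d) = 5 - ((0 + d) - 4) = 5 - (d - 4) = 5 - (-4 + d) = 5 + (4 - d) = 9 - d)
Z = 49 (Z = ((0 - 2) - 5)² = (-2 - 5)² = (-7)² = 49)
(1*Z)*m(-2) = (1*49)*(9 - 1*(-2)) = 49*(9 + 2) = 49*11 = 539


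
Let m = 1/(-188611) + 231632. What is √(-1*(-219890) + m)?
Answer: √16062492988647951/188611 ≈ 671.95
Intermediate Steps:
m = 43688343151/188611 (m = -1/188611 + 231632 = 43688343151/188611 ≈ 2.3163e+5)
√(-1*(-219890) + m) = √(-1*(-219890) + 43688343151/188611) = √(219890 + 43688343151/188611) = √(85162015941/188611) = √16062492988647951/188611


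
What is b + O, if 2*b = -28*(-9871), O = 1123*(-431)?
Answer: -345819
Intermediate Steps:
O = -484013
b = 138194 (b = (-28*(-9871))/2 = (½)*276388 = 138194)
b + O = 138194 - 484013 = -345819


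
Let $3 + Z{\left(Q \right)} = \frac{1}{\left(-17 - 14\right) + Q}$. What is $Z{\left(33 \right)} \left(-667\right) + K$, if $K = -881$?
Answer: $\frac{1573}{2} \approx 786.5$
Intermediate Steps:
$Z{\left(Q \right)} = -3 + \frac{1}{-31 + Q}$ ($Z{\left(Q \right)} = -3 + \frac{1}{\left(-17 - 14\right) + Q} = -3 + \frac{1}{-31 + Q}$)
$Z{\left(33 \right)} \left(-667\right) + K = \frac{94 - 99}{-31 + 33} \left(-667\right) - 881 = \frac{94 - 99}{2} \left(-667\right) - 881 = \frac{1}{2} \left(-5\right) \left(-667\right) - 881 = \left(- \frac{5}{2}\right) \left(-667\right) - 881 = \frac{3335}{2} - 881 = \frac{1573}{2}$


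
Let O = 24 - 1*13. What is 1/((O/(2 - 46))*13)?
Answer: -4/13 ≈ -0.30769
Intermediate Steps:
O = 11 (O = 24 - 13 = 11)
1/((O/(2 - 46))*13) = 1/((11/(2 - 46))*13) = 1/((11/(-44))*13) = 1/(-1/44*11*13) = 1/(-¼*13) = 1/(-13/4) = -4/13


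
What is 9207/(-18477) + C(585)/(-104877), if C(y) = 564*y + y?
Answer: -87317444/23923609 ≈ -3.6498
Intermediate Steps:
C(y) = 565*y
9207/(-18477) + C(585)/(-104877) = 9207/(-18477) + (565*585)/(-104877) = 9207*(-1/18477) + 330525*(-1/104877) = -1023/2053 - 36725/11653 = -87317444/23923609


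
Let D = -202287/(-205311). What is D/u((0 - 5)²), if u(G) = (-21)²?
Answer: 67429/30180717 ≈ 0.0022342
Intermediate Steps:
u(G) = 441
D = 67429/68437 (D = -202287*(-1/205311) = 67429/68437 ≈ 0.98527)
D/u((0 - 5)²) = (67429/68437)/441 = (67429/68437)*(1/441) = 67429/30180717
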